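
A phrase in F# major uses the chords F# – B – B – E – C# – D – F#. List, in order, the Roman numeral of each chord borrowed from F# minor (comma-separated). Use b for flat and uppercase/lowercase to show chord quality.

The diatonic triads in F# major are F#, G#m, A#m, B, C#, D#m, E#dim. F#, B and C# are all diatonic. But E (E–G#–B) is foreign: the diatonic vii° on degree 7 is E#dim, whereas E comes from F# minor. It is labeled bVII. D (D–F#–A) doesn't fit — on degree 6 F# major would have D#m (vi). D is the degree-6 chord of F# minor, so it is the borrowed bVI.

bVII, bVI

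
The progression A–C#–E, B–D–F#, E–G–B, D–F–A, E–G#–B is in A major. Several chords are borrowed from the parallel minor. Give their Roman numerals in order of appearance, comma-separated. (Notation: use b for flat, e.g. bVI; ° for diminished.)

A major has the diatonic set A, Bm, C#m, D, E, F#m, G#dim. Of the given chords, A–C#–E = A, B–D–F# = Bm and E–G#–B = E are diatonic. E–G–B is not: scale degree 5 in A major carries E (V). In A minor the chord on that degree is Em, so here it functions as v, borrowed from the parallel minor. D–F–A doesn't fit — on degree 4 A major would have D (IV). Dm is the degree-4 chord of A minor, so it is the borrowed iv.

v, iv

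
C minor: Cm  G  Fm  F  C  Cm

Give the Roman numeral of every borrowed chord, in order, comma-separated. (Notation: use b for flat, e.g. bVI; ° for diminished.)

In C minor (with V from harmonic minor) the diatonic chords are Cm, Ddim, Eb, Fm, G, Ab, Bb. Cm, G and Fm are all diatonic. But F (F–A–C) is foreign: the diatonic iv on degree 4 is Fm, whereas F comes from C major. It is labeled IV. C (C–E–G) is not: scale degree 1 in C minor carries Cm (i). In C major the chord on that degree is C, so here it functions as I, borrowed from the parallel major.

IV, I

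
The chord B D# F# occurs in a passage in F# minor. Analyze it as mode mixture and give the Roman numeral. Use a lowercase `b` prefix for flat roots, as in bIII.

B is scale degree 4 in F# minor. B–D#–F# is a major chord — the form found in F# major, not the diatonic iv (Bm). Borrowed into F# minor it is written IV.

IV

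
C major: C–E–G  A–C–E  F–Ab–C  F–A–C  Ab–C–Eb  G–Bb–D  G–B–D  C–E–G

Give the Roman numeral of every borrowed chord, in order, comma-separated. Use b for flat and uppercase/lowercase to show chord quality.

In C major the diatonic chords are C, Dm, Em, F, G, Am, Bdim. C–E–G = C, A–C–E = Am, F–A–C = F and G–B–D = G are all diatonic. But F–Ab–C is foreign: the diatonic IV on degree 4 is F, whereas Fm comes from C minor. It is labeled iv. Ab–C–Eb is not: scale degree 6 in C major carries Am (vi). In C minor the chord on that degree is Ab, so here it functions as bVI, borrowed from the parallel minor. But G–Bb–D is foreign: the diatonic V on degree 5 is G, whereas Gm comes from C minor. It is labeled v.

iv, bVI, v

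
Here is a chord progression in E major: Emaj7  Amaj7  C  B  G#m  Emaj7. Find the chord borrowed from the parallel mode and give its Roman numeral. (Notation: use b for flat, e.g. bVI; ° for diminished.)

bVI

The diatonic triads in E major are E, F#m, G#m, A, B, C#m, D#dim. Emaj7, Amaj7, B and G#m are all diatonic. C (C–E–G) is not: scale degree 6 in E major carries C#m (vi). In E minor the chord on that degree is C, so here it functions as bVI, borrowed from the parallel minor.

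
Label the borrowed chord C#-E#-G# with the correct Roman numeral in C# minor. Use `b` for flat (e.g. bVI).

I

C# is scale degree 1 in C# minor. The diatonic chord on degree 1 would be C#m (i), but C#–E#–G# is the major chord from C# major. As a borrowed chord it is labeled I.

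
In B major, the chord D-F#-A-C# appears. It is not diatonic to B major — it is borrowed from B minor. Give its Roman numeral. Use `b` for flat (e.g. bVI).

D is the lowered form of scale degree 3 in B major (the diatonic degree 3 is D#). The diatonic chord on degree 3 would be D#m (iii), but D–F#–A–C# is the major-seventh chord from B minor. As a borrowed chord it is labeled bIIImaj7.

bIIImaj7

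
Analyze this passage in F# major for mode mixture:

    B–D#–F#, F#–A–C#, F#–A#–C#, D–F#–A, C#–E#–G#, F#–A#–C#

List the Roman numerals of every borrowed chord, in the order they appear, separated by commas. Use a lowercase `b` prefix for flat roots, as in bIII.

i, bVI

The diatonic triads in F# major are F#, G#m, A#m, B, C#, D#m, E#dim. B–D#–F# = B, F#–A#–C# = F# and C#–E#–G# = C# are all diatonic. F#–A–C# is not: scale degree 1 in F# major carries F# (I). In F# minor the chord on that degree is F#m, so here it functions as i, borrowed from the parallel minor. D–F#–A doesn't fit — on degree 6 F# major would have D#m (vi). D is the degree-6 chord of F# minor, so it is the borrowed bVI.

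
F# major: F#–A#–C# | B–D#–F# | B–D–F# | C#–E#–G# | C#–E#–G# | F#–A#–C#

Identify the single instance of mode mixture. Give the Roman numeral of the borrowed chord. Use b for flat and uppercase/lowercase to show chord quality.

In F# major the diatonic chords are F#, G#m, A#m, B, C#, D#m, E#dim. Of the given chords, F#–A#–C# = F#, B–D#–F# = B and C#–E#–G# = C# are diatonic. B–D–F# is not: scale degree 4 in F# major carries B (IV). In F# minor the chord on that degree is Bm, so here it functions as iv, borrowed from the parallel minor.

iv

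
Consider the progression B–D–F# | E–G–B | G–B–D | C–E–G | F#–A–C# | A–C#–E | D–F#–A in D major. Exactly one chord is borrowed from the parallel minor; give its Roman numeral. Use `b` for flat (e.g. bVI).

The diatonic triads in D major are D, Em, F#m, G, A, Bm, C#dim. B–D–F# = Bm, E–G–B = Em, G–B–D = G, F#–A–C# = F#m, A–C#–E = A and D–F#–A = D all belong to that set. But C–E–G is foreign: the diatonic vii° on degree 7 is C#dim, whereas C comes from D minor. It is labeled bVII.

bVII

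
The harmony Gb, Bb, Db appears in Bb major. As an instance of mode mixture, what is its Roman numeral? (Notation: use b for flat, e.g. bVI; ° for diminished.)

bVI

Gb is the lowered form of scale degree 6 in Bb major (the diatonic degree 6 is G). Gb–Bb–Db is a major chord — the form found in Bb minor, not the diatonic vi (Gm). Borrowed into Bb major it is written bVI.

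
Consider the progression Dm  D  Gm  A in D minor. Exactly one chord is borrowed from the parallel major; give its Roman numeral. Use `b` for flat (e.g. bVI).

D minor has the diatonic set Dm, Edim, F, Gm, A, Bb, C (with V from harmonic minor). Dm, Gm and A all belong to that set. D (D–F#–A) doesn't fit — on degree 1 D minor would have Dm (i). D is the degree-1 chord of D major, so it is the borrowed I.

I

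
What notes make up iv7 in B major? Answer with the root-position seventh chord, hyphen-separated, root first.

iv7 is built on scale degree 4, which is E in both B major and its parallel. Building the minor-seventh chord from the parallel minor on E: E–G–B–D.

E-G-B-D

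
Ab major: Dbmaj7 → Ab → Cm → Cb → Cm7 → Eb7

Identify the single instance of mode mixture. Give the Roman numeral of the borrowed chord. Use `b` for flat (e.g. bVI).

In Ab major the diatonic chords are Ab, Bbm, Cm, Db, Eb, Fm, Gdim. Dbmaj7, Ab, Cm, Cm7 and Eb7 are all diatonic. But Cb (Cb–Eb–Gb) is foreign: the diatonic iii on degree 3 is Cm, whereas Cb comes from Ab minor. It is labeled bIII.

bIII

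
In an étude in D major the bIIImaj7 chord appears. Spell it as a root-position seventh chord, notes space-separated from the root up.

F A C E

The root of bIIImaj7 is the lowered 3rd degree: F# becomes F. Stacking thirds in D minor on F gives F–A–C–E.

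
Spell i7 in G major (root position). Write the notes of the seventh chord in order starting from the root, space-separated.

G Bb D F

The root, G, is scale degree 1 — the same note in G major and G minor; only the chord quality changes. Stacking thirds in G minor on G gives G–Bb–D–F.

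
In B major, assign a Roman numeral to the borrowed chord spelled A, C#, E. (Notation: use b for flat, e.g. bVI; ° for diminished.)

bVII

A is the lowered form of scale degree 7 in B major (the diatonic degree 7 is A#). A–C#–E is a major chord — the form found in B minor, not the diatonic vii° (A#dim). Borrowed into B major it is written bVII.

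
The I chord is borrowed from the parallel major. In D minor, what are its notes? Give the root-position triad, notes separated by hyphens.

D-F#-A

I is built on scale degree 1, which is D in both D minor and its parallel. In D major the chord on D is D–F#–A.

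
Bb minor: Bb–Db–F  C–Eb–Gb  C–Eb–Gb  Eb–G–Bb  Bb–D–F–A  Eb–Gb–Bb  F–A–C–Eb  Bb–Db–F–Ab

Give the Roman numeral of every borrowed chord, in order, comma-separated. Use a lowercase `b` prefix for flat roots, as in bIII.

Bb minor has the diatonic set Bbm, Cdim, Db, Ebm, F, Gb, Ab (with V from harmonic minor). Of the given chords, Bb–Db–F = Bbm, C–Eb–Gb = Cdim, Eb–Gb–Bb = Ebm, F–A–C–Eb = F7 and Bb–Db–F–Ab = Bbm7 are diatonic. But Eb–G–Bb is foreign: the diatonic iv on degree 4 is Ebm, whereas Eb comes from Bb major. It is labeled IV. But Bb–D–F–A is foreign: the diatonic i on degree 1 is Bbm, whereas Bbmaj7 comes from Bb major. It is labeled Imaj7.

IV, Imaj7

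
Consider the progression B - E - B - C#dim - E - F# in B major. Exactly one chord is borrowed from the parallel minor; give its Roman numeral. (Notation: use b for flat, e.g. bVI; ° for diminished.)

B major has the diatonic set B, C#m, D#m, E, F#, G#m, A#dim. B, E and F# all belong to that set. But C#dim (C#–E–G) is foreign: the diatonic ii on degree 2 is C#m, whereas C#dim comes from B minor. It is labeled ii°.

ii°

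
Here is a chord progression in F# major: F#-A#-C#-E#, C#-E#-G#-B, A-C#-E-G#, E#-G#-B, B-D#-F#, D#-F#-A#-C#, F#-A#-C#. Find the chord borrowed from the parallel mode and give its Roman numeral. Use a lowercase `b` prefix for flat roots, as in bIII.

In F# major the diatonic chords are F#, G#m, A#m, B, C#, D#m, E#dim. Of the given chords, F#–A#–C#–E# = F#maj7, C#–E#–G#–B = C#7, E#–G#–B = E#dim, B–D#–F# = B, D#–F#–A#–C# = D#m7 and F#–A#–C# = F# are diatonic. A–C#–E–G# is not: scale degree 3 in F# major carries A#m (iii). In F# minor the chord on that degree is Amaj7, so here it functions as bIIImaj7, borrowed from the parallel minor.

bIIImaj7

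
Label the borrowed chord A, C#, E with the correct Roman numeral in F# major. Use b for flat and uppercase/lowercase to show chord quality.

A is the lowered form of scale degree 3 in F# major (the diatonic degree 3 is A#). The diatonic chord on degree 3 would be A#m (iii), but A–C#–E is the major chord from F# minor. As a borrowed chord it is labeled bIII.

bIII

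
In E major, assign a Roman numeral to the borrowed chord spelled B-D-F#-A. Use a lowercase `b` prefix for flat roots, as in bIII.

B is scale degree 5 in E major. Diatonically E major has B (V) on that degree; B–D–F#–A is instead the minor-seventh chord native to E minor, so it takes the label v7.

v7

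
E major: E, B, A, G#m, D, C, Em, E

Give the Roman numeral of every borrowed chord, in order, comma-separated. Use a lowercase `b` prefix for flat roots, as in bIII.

E major has the diatonic set E, F#m, G#m, A, B, C#m, D#dim. E, B, A and G#m are all diatonic. D (D–F#–A) is not: scale degree 7 in E major carries D#dim (vii°). In E minor the chord on that degree is D, so here it functions as bVII, borrowed from the parallel minor. But C (C–E–G) is foreign: the diatonic vi on degree 6 is C#m, whereas C comes from E minor. It is labeled bVI. Em (E–G–B) is not: scale degree 1 in E major carries E (I). In E minor the chord on that degree is Em, so here it functions as i, borrowed from the parallel minor.

bVII, bVI, i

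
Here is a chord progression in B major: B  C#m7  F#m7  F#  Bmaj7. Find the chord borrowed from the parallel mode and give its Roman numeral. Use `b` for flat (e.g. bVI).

v7

The diatonic triads in B major are B, C#m, D#m, E, F#, G#m, A#dim. B, C#m7, F# and Bmaj7 all belong to that set. F#m7 (F#–A–C#–E) doesn't fit — on degree 5 B major would have F# (V). F#m7 is the degree-5 chord of B minor, so it is the borrowed v7.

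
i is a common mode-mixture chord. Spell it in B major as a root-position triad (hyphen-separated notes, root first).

i is built on scale degree 1, which is B in both B major and its parallel. In B minor the chord on B is B–D–F#.

B-D-F#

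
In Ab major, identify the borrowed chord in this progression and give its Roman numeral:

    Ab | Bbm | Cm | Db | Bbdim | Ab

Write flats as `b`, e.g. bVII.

The diatonic triads in Ab major are Ab, Bbm, Cm, Db, Eb, Fm, Gdim. Ab, Bbm, Cm and Db all belong to that set. Bbdim (Bb–Db–Fb) doesn't fit — on degree 2 Ab major would have Bbm (ii). Bbdim is the degree-2 chord of Ab minor, so it is the borrowed ii°.

ii°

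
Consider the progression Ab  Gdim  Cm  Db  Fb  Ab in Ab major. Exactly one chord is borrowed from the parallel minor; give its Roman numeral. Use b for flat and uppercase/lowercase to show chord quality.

bVI

Ab major has the diatonic set Ab, Bbm, Cm, Db, Eb, Fm, Gdim. Ab, Gdim, Cm and Db are all diatonic. But Fb (Fb–Ab–Cb) is foreign: the diatonic vi on degree 6 is Fm, whereas Fb comes from Ab minor. It is labeled bVI.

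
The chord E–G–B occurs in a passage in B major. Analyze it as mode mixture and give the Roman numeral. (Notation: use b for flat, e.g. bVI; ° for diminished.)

E is scale degree 4 in B major. Diatonically B major has E (IV) on that degree; E–G–B is instead the minor chord native to B minor, so it takes the label iv.

iv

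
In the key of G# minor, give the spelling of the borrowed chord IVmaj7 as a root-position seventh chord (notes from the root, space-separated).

IVmaj7 is built on scale degree 4, which is C# in both G# minor and its parallel. Building the major-seventh chord from the parallel major on C#: C#–E#–G#–B#.

C# E# G# B#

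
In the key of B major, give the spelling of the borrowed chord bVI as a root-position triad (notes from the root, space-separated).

bVI is built on the lowered scale degree 6. In B major degree 6 is G#; lowered it becomes G. In B minor the chord on G is G–B–D.

G B D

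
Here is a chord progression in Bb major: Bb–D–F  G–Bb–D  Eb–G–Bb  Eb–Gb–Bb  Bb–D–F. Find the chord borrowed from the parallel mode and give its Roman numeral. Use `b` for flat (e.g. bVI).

iv

In Bb major the diatonic chords are Bb, Cm, Dm, Eb, F, Gm, Adim. Of the given chords, Bb–D–F = Bb, G–Bb–D = Gm and Eb–G–Bb = Eb are diatonic. Eb–Gb–Bb is not: scale degree 4 in Bb major carries Eb (IV). In Bb minor the chord on that degree is Ebm, so here it functions as iv, borrowed from the parallel minor.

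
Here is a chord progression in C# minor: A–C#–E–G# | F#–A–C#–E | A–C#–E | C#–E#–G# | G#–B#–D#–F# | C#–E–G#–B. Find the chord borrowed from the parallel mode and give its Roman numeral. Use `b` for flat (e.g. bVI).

C# minor has the diatonic set C#m, D#dim, E, F#m, G#, A, B (with V from harmonic minor). A–C#–E–G# = Amaj7, F#–A–C#–E = F#m7, A–C#–E = A, G#–B#–D#–F# = G#7 and C#–E–G#–B = C#m7 all belong to that set. But C#–E#–G# is foreign: the diatonic i on degree 1 is C#m, whereas C# comes from C# major. It is labeled I.

I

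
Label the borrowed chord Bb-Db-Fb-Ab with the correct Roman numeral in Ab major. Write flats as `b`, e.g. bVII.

The root Bb is the diatonic 2nd degree of Ab major; the borrowing shows in the chord quality. The diatonic chord on degree 2 would be Bbm (ii), but Bb–Db–Fb–Ab is the half-diminished-seventh chord from Ab minor. As a borrowed chord it is labeled iiø7.

iiø7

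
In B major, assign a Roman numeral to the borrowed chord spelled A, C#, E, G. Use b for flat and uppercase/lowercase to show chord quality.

In B major scale degree 7 is A#; A is its lowered form, from B minor. The diatonic chord on degree 7 would be A#dim (vii°), but A–C#–E–G is the dominant-seventh chord from B minor. As a borrowed chord it is labeled bVII7.

bVII7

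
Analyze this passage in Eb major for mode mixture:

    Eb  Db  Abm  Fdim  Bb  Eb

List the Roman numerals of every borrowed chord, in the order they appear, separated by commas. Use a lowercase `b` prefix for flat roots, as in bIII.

bVII, iv, ii°

Eb major has the diatonic set Eb, Fm, Gm, Ab, Bb, Cm, Ddim. Eb and Bb both belong to that set. Db (Db–F–Ab) is not: scale degree 7 in Eb major carries Ddim (vii°). In Eb minor the chord on that degree is Db, so here it functions as bVII, borrowed from the parallel minor. Abm (Ab–Cb–Eb) is not: scale degree 4 in Eb major carries Ab (IV). In Eb minor the chord on that degree is Abm, so here it functions as iv, borrowed from the parallel minor. But Fdim (F–Ab–Cb) is foreign: the diatonic ii on degree 2 is Fm, whereas Fdim comes from Eb minor. It is labeled ii°.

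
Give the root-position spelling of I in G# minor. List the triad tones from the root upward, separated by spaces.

The root, G#, is scale degree 1 — the same note in G# minor and G# major; only the chord quality changes. Building the major chord from the parallel major on G#: G#–B#–D#.

G# B# D#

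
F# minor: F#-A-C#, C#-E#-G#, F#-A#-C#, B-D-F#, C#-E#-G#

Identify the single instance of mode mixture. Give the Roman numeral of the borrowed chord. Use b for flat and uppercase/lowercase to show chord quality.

The diatonic triads in F# minor (with V from harmonic minor) are F#m, G#dim, A, Bm, C#, D, E. F#–A–C# = F#m, C#–E#–G# = C# and B–D–F# = Bm all belong to that set. But F#–A#–C# is foreign: the diatonic i on degree 1 is F#m, whereas F# comes from F# major. It is labeled I.

I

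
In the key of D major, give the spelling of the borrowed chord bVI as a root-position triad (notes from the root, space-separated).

The root of bVI is the lowered 6th degree: B becomes Bb. Stacking thirds in D minor on Bb gives Bb–D–F.

Bb D F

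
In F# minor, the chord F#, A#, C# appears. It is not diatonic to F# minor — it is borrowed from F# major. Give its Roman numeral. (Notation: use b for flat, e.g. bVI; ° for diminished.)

I

F# is scale degree 1 in F# minor. F#–A#–C# is a major chord — the form found in F# major, not the diatonic i (F#m). Borrowed into F# minor it is written I.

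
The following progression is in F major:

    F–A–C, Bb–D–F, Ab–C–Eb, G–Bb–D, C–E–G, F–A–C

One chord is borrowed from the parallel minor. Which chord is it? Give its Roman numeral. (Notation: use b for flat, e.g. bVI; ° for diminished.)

bIII

The diatonic triads in F major are F, Gm, Am, Bb, C, Dm, Edim. Of the given chords, F–A–C = F, Bb–D–F = Bb, G–Bb–D = Gm and C–E–G = C are diatonic. Ab–C–Eb doesn't fit — on degree 3 F major would have Am (iii). Ab is the degree-3 chord of F minor, so it is the borrowed bIII.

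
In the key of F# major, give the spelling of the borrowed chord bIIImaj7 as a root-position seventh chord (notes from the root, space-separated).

A C# E G#

The root of bIIImaj7 is the lowered 3rd degree: A# becomes A. Building the major-seventh chord from the parallel minor on A: A–C#–E–G#.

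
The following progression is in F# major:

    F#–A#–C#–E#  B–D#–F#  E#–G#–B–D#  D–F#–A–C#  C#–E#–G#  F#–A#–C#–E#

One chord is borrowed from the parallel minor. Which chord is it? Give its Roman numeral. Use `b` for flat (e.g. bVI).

bVImaj7

F# major has the diatonic set F#, G#m, A#m, B, C#, D#m, E#dim. F#–A#–C#–E# = F#maj7, B–D#–F# = B, E#–G#–B–D# = E#m7b5 and C#–E#–G# = C# are all diatonic. D–F#–A–C# doesn't fit — on degree 6 F# major would have D#m (vi). Dmaj7 is the degree-6 chord of F# minor, so it is the borrowed bVImaj7.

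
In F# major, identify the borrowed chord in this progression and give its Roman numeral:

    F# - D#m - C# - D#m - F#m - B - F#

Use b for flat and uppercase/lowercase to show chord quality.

F# major has the diatonic set F#, G#m, A#m, B, C#, D#m, E#dim. F#, D#m, C# and B are all diatonic. F#m (F#–A–C#) doesn't fit — on degree 1 F# major would have F# (I). F#m is the degree-1 chord of F# minor, so it is the borrowed i.

i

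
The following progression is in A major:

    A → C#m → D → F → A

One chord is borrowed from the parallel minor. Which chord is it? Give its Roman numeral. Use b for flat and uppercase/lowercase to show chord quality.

bVI

In A major the diatonic chords are A, Bm, C#m, D, E, F#m, G#dim. Of the given chords, A, C#m and D are diatonic. But F (F–A–C) is foreign: the diatonic vi on degree 6 is F#m, whereas F comes from A minor. It is labeled bVI.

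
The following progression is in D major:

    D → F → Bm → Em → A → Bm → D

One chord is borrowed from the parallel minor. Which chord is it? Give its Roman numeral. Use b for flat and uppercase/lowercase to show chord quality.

In D major the diatonic chords are D, Em, F#m, G, A, Bm, C#dim. Of the given chords, D, Bm, Em and A are diatonic. F (F–A–C) is not: scale degree 3 in D major carries F#m (iii). In D minor the chord on that degree is F, so here it functions as bIII, borrowed from the parallel minor.

bIII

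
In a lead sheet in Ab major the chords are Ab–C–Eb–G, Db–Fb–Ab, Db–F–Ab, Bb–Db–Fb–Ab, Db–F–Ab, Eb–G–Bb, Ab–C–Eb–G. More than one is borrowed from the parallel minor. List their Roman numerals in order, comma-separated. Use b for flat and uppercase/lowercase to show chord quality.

The diatonic triads in Ab major are Ab, Bbm, Cm, Db, Eb, Fm, Gdim. Ab–C–Eb–G = Abmaj7, Db–F–Ab = Db and Eb–G–Bb = Eb are all diatonic. Db–Fb–Ab doesn't fit — on degree 4 Ab major would have Db (IV). Dbm is the degree-4 chord of Ab minor, so it is the borrowed iv. Bb–Db–Fb–Ab doesn't fit — on degree 2 Ab major would have Bbm (ii). Bbm7b5 is the degree-2 chord of Ab minor, so it is the borrowed iiø7.

iv, iiø7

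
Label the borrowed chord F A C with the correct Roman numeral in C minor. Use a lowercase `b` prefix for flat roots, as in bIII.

F is scale degree 4 in C minor. F–A–C is a major chord — the form found in C major, not the diatonic iv (Fm). Borrowed into C minor it is written IV.

IV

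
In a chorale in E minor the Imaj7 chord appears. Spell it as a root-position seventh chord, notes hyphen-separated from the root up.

Imaj7 is built on scale degree 1, which is E in both E minor and its parallel. Stacking thirds in E major on E gives E–G#–B–D#.

E-G#-B-D#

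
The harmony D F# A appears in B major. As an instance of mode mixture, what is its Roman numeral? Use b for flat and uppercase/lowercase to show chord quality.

The root D is the lowered 3rd scale degree — diatonically B major has D# there. D–F#–A is a major chord — the form found in B minor, not the diatonic iii (D#m). Borrowed into B major it is written bIII.

bIII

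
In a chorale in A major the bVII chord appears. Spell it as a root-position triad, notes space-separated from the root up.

G B D

The root of bVII is the lowered 7th degree: G# becomes G. Stacking thirds in A minor on G gives G–B–D.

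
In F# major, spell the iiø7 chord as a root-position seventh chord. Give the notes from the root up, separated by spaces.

G# B D F#

iiø7 is built on scale degree 2, which is G# in both F# major and its parallel. In F# minor the chord on G# is G#–B–D–F#.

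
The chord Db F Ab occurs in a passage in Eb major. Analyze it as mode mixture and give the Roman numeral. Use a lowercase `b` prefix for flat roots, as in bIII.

In Eb major scale degree 7 is D; Db is its lowered form, from Eb minor. Diatonically Eb major has Ddim (vii°) on that degree; Db–F–Ab is instead the major chord native to Eb minor, so it takes the label bVII.

bVII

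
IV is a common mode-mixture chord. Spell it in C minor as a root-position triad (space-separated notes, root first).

IV is built on scale degree 4, which is F in both C minor and its parallel. In C major the chord on F is F–A–C.

F A C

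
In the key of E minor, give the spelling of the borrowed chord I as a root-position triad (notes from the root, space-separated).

The root, E, is scale degree 1 — the same note in E minor and E major; only the chord quality changes. Building the major chord from the parallel major on E: E–G#–B.

E G# B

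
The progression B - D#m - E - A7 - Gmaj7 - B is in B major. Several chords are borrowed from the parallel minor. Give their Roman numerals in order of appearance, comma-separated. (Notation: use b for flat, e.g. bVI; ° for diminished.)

bVII7, bVImaj7

In B major the diatonic chords are B, C#m, D#m, E, F#, G#m, A#dim. B, D#m and E all belong to that set. But A7 (A–C#–E–G) is foreign: the diatonic vii° on degree 7 is A#dim, whereas A7 comes from B minor. It is labeled bVII7. Gmaj7 (G–B–D–F#) is not: scale degree 6 in B major carries G#m (vi). In B minor the chord on that degree is Gmaj7, so here it functions as bVImaj7, borrowed from the parallel minor.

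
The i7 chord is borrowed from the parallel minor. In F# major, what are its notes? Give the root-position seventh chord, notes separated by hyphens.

The root, F#, is scale degree 1 — the same note in F# major and F# minor; only the chord quality changes. Stacking thirds in F# minor on F# gives F#–A–C#–E.

F#-A-C#-E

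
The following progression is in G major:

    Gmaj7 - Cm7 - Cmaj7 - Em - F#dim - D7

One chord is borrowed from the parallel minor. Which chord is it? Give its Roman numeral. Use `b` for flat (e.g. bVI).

G major has the diatonic set G, Am, Bm, C, D, Em, F#dim. Of the given chords, Gmaj7, Cmaj7, Em, F#dim and D7 are diatonic. But Cm7 (C–Eb–G–Bb) is foreign: the diatonic IV on degree 4 is C, whereas Cm7 comes from G minor. It is labeled iv7.

iv7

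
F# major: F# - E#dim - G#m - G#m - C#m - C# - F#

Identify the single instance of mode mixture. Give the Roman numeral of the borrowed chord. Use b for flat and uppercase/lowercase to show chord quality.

In F# major the diatonic chords are F#, G#m, A#m, B, C#, D#m, E#dim. F#, E#dim, G#m and C# all belong to that set. C#m (C#–E–G#) is not: scale degree 5 in F# major carries C# (V). In F# minor the chord on that degree is C#m, so here it functions as v, borrowed from the parallel minor.

v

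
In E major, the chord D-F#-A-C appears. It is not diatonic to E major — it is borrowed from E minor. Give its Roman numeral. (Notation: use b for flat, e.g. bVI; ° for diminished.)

bVII7

The root D is the lowered 7th scale degree — diatonically E major has D# there. D–F#–A–C is a dominant-seventh chord — the form found in E minor, not the diatonic vii° (D#dim). Borrowed into E major it is written bVII7.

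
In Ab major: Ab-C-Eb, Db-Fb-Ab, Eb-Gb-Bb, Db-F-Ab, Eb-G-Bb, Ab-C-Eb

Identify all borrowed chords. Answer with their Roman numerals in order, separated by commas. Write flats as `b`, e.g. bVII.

iv, v

The diatonic triads in Ab major are Ab, Bbm, Cm, Db, Eb, Fm, Gdim. Of the given chords, Ab–C–Eb = Ab, Db–F–Ab = Db and Eb–G–Bb = Eb are diatonic. Db–Fb–Ab doesn't fit — on degree 4 Ab major would have Db (IV). Dbm is the degree-4 chord of Ab minor, so it is the borrowed iv. Eb–Gb–Bb doesn't fit — on degree 5 Ab major would have Eb (V). Ebm is the degree-5 chord of Ab minor, so it is the borrowed v.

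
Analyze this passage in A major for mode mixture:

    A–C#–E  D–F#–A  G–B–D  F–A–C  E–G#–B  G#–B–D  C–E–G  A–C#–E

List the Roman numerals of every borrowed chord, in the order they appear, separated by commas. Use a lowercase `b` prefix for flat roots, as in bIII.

bVII, bVI, bIII

The diatonic triads in A major are A, Bm, C#m, D, E, F#m, G#dim. A–C#–E = A, D–F#–A = D, E–G#–B = E and G#–B–D = G#dim all belong to that set. G–B–D is not: scale degree 7 in A major carries G#dim (vii°). In A minor the chord on that degree is G, so here it functions as bVII, borrowed from the parallel minor. F–A–C doesn't fit — on degree 6 A major would have F#m (vi). F is the degree-6 chord of A minor, so it is the borrowed bVI. C–E–G is not: scale degree 3 in A major carries C#m (iii). In A minor the chord on that degree is C, so here it functions as bIII, borrowed from the parallel minor.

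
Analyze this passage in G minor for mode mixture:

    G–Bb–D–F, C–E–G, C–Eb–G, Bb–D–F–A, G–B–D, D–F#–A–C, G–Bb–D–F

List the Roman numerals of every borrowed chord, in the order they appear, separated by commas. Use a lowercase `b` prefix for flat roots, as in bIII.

IV, I

In G minor (with V from harmonic minor) the diatonic chords are Gm, Adim, Bb, Cm, D, Eb, F. G–Bb–D–F = Gm7, C–Eb–G = Cm, Bb–D–F–A = Bbmaj7 and D–F#–A–C = D7 are all diatonic. C–E–G is not: scale degree 4 in G minor carries Cm (iv). In G major the chord on that degree is C, so here it functions as IV, borrowed from the parallel major. G–B–D is not: scale degree 1 in G minor carries Gm (i). In G major the chord on that degree is G, so here it functions as I, borrowed from the parallel major.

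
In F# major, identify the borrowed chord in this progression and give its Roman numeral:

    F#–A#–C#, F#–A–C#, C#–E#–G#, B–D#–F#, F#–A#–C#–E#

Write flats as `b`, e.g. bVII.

The diatonic triads in F# major are F#, G#m, A#m, B, C#, D#m, E#dim. F#–A#–C# = F#, C#–E#–G# = C#, B–D#–F# = B and F#–A#–C#–E# = F#maj7 all belong to that set. F#–A–C# is not: scale degree 1 in F# major carries F# (I). In F# minor the chord on that degree is F#m, so here it functions as i, borrowed from the parallel minor.

i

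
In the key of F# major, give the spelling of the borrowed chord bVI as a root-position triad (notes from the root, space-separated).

The root of bVI is the lowered 6th degree: D# becomes D. Building the major chord from the parallel minor on D: D–F#–A.

D F# A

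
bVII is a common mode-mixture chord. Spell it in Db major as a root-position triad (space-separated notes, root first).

Cb Eb Gb

bVII is built on the lowered scale degree 7. In Db major degree 7 is C; lowered it becomes Cb. In Db minor the chord on Cb is Cb–Eb–Gb.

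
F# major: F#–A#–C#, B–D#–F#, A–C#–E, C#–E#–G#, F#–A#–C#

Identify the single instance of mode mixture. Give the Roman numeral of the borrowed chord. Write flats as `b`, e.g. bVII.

In F# major the diatonic chords are F#, G#m, A#m, B, C#, D#m, E#dim. F#–A#–C# = F#, B–D#–F# = B and C#–E#–G# = C# are all diatonic. A–C#–E is not: scale degree 3 in F# major carries A#m (iii). In F# minor the chord on that degree is A, so here it functions as bIII, borrowed from the parallel minor.

bIII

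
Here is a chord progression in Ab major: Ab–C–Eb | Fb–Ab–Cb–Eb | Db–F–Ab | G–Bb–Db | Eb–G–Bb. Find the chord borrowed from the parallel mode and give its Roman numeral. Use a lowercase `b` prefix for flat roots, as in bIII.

The diatonic triads in Ab major are Ab, Bbm, Cm, Db, Eb, Fm, Gdim. Ab–C–Eb = Ab, Db–F–Ab = Db, G–Bb–Db = Gdim and Eb–G–Bb = Eb all belong to that set. Fb–Ab–Cb–Eb is not: scale degree 6 in Ab major carries Fm (vi). In Ab minor the chord on that degree is Fbmaj7, so here it functions as bVImaj7, borrowed from the parallel minor.

bVImaj7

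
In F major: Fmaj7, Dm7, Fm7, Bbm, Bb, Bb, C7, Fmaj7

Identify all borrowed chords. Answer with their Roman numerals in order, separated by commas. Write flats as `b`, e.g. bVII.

i7, iv

In F major the diatonic chords are F, Gm, Am, Bb, C, Dm, Edim. Of the given chords, Fmaj7, Dm7, Bb and C7 are diatonic. Fm7 (F–Ab–C–Eb) is not: scale degree 1 in F major carries F (I). In F minor the chord on that degree is Fm7, so here it functions as i7, borrowed from the parallel minor. But Bbm (Bb–Db–F) is foreign: the diatonic IV on degree 4 is Bb, whereas Bbm comes from F minor. It is labeled iv.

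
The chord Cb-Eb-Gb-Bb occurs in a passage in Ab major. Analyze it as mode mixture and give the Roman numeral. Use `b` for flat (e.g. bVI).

bIIImaj7

Cb is the lowered form of scale degree 3 in Ab major (the diatonic degree 3 is C). The diatonic chord on degree 3 would be Cm (iii), but Cb–Eb–Gb–Bb is the major-seventh chord from Ab minor. As a borrowed chord it is labeled bIIImaj7.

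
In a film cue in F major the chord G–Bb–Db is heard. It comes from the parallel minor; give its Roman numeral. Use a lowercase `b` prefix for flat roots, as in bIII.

ii°

The root G is the diatonic 2nd degree of F major; the borrowing shows in the chord quality. Diatonically F major has Gm (ii) on that degree; G–Bb–Db is instead the diminished chord native to F minor, so it takes the label ii°.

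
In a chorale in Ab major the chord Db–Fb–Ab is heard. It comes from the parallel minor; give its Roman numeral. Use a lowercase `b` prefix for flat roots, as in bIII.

Db is scale degree 4 in Ab major. Diatonically Ab major has Db (IV) on that degree; Db–Fb–Ab is instead the minor chord native to Ab minor, so it takes the label iv.

iv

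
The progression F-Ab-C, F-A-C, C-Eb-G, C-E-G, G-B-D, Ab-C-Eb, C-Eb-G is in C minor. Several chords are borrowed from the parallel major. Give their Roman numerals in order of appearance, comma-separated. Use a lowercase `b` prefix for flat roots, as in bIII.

IV, I

C minor has the diatonic set Cm, Ddim, Eb, Fm, G, Ab, Bb (with V from harmonic minor). F–Ab–C = Fm, C–Eb–G = Cm, G–B–D = G and Ab–C–Eb = Ab all belong to that set. F–A–C is not: scale degree 4 in C minor carries Fm (iv). In C major the chord on that degree is F, so here it functions as IV, borrowed from the parallel major. C–E–G doesn't fit — on degree 1 C minor would have Cm (i). C is the degree-1 chord of C major, so it is the borrowed I.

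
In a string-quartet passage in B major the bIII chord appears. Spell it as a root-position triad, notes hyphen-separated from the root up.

D-F#-A

bIII is built on the lowered scale degree 3. In B major degree 3 is D#; lowered it becomes D. Building the major chord from the parallel minor on D: D–F#–A.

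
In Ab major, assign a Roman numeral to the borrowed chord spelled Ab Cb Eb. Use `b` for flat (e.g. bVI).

i

The root Ab is the diatonic 1st degree of Ab major; the borrowing shows in the chord quality. The diatonic chord on degree 1 would be Ab (I), but Ab–Cb–Eb is the minor chord from Ab minor. As a borrowed chord it is labeled i.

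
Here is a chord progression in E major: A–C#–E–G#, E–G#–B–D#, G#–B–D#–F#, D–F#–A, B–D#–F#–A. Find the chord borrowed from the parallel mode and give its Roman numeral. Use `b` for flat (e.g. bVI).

The diatonic triads in E major are E, F#m, G#m, A, B, C#m, D#dim. Of the given chords, A–C#–E–G# = Amaj7, E–G#–B–D# = Emaj7, G#–B–D#–F# = G#m7 and B–D#–F#–A = B7 are diatonic. But D–F#–A is foreign: the diatonic vii° on degree 7 is D#dim, whereas D comes from E minor. It is labeled bVII.

bVII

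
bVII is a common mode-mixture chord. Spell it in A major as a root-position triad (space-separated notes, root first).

bVII is built on the lowered scale degree 7. In A major degree 7 is G#; lowered it becomes G. Building the major chord from the parallel minor on G: G–B–D.

G B D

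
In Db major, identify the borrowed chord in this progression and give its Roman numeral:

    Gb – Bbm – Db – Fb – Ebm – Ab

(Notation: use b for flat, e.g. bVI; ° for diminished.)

In Db major the diatonic chords are Db, Ebm, Fm, Gb, Ab, Bbm, Cdim. Gb, Bbm, Db, Ebm and Ab are all diatonic. But Fb (Fb–Ab–Cb) is foreign: the diatonic iii on degree 3 is Fm, whereas Fb comes from Db minor. It is labeled bIII.

bIII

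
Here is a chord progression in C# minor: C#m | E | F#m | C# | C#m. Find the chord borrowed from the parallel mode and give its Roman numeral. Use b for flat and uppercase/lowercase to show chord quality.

C# minor has the diatonic set C#m, D#dim, E, F#m, G#, A, B (with V from harmonic minor). Of the given chords, C#m, E and F#m are diatonic. But C# (C#–E#–G#) is foreign: the diatonic i on degree 1 is C#m, whereas C# comes from C# major. It is labeled I.

I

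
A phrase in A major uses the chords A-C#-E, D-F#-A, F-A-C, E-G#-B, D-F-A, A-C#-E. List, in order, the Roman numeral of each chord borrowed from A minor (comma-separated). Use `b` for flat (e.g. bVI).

A major has the diatonic set A, Bm, C#m, D, E, F#m, G#dim. A–C#–E = A, D–F#–A = D and E–G#–B = E are all diatonic. F–A–C doesn't fit — on degree 6 A major would have F#m (vi). F is the degree-6 chord of A minor, so it is the borrowed bVI. But D–F–A is foreign: the diatonic IV on degree 4 is D, whereas Dm comes from A minor. It is labeled iv.

bVI, iv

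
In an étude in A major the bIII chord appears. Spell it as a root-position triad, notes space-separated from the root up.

The root of bIII is the lowered 3rd degree: C# becomes C. Stacking thirds in A minor on C gives C–E–G.

C E G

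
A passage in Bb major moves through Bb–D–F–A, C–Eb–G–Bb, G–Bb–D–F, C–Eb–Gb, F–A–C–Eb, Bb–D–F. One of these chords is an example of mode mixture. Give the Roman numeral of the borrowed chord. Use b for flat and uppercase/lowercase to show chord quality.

Bb major has the diatonic set Bb, Cm, Dm, Eb, F, Gm, Adim. Bb–D–F–A = Bbmaj7, C–Eb–G–Bb = Cm7, G–Bb–D–F = Gm7, F–A–C–Eb = F7 and Bb–D–F = Bb all belong to that set. But C–Eb–Gb is foreign: the diatonic ii on degree 2 is Cm, whereas Cdim comes from Bb minor. It is labeled ii°.

ii°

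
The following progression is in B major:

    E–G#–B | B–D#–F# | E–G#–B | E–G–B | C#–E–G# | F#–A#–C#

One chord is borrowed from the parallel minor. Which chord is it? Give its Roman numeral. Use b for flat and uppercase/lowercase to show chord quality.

In B major the diatonic chords are B, C#m, D#m, E, F#, G#m, A#dim. E–G#–B = E, B–D#–F# = B, C#–E–G# = C#m and F#–A#–C# = F# all belong to that set. But E–G–B is foreign: the diatonic IV on degree 4 is E, whereas Em comes from B minor. It is labeled iv.

iv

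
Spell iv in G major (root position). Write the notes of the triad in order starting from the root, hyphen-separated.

C-Eb-G

iv is built on scale degree 4, which is C in both G major and its parallel. Building the minor chord from the parallel minor on C: C–Eb–G.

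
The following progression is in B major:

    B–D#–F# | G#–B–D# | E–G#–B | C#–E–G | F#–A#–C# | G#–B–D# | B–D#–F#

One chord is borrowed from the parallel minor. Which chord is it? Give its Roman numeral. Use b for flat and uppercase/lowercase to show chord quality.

In B major the diatonic chords are B, C#m, D#m, E, F#, G#m, A#dim. B–D#–F# = B, G#–B–D# = G#m, E–G#–B = E and F#–A#–C# = F# are all diatonic. C#–E–G doesn't fit — on degree 2 B major would have C#m (ii). C#dim is the degree-2 chord of B minor, so it is the borrowed ii°.

ii°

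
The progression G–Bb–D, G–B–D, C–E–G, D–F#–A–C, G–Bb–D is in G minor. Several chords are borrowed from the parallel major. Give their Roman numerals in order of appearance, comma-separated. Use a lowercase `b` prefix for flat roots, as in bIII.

I, IV

The diatonic triads in G minor (with V from harmonic minor) are Gm, Adim, Bb, Cm, D, Eb, F. G–Bb–D = Gm and D–F#–A–C = D7 are both diatonic. But G–B–D is foreign: the diatonic i on degree 1 is Gm, whereas G comes from G major. It is labeled I. C–E–G doesn't fit — on degree 4 G minor would have Cm (iv). C is the degree-4 chord of G major, so it is the borrowed IV.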